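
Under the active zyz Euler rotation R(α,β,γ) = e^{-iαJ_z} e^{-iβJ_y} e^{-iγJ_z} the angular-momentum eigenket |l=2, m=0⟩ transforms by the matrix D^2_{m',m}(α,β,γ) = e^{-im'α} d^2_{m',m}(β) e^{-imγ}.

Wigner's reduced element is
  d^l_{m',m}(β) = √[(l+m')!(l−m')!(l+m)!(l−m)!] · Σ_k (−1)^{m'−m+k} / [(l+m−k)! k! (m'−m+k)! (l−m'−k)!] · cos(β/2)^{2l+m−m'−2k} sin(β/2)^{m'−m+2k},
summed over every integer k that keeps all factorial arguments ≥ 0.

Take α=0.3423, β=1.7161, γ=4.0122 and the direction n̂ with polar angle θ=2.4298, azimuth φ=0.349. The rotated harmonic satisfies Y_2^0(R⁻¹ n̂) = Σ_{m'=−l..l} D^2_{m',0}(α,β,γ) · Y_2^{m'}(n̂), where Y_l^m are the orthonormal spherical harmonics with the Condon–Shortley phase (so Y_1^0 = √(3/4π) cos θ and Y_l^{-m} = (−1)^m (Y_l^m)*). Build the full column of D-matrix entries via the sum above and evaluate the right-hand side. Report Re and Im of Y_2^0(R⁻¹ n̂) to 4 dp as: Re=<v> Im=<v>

Re=0.2253 Im=0.0000

Need the full column D^2_{m',0} for m'=−2..2 at α=0.3423, β=1.7161, γ=4.0122.
cos(β/2)=0.653914, sin(β/2)=0.756569
d^2_{-2,0}: single k=2 term ⇒ +0.599534;  D = +0.464442+0.379123i
d^2_{-1,0}: k∈[1..2] ⇒ +0.518186 -0.693652 = -0.175466;  D = -0.165286-0.058896i
d^2_{0,0}: k∈[0..2] ⇒ +0.182845 -0.979035 +0.327638 = -0.468553;  D = -0.468553+0.000000i
d^2_{1,0}: k∈[0..1] ⇒ -0.518186 +0.693652 = +0.175466;  D = +0.165286-0.058896i
d^2_{2,0}: single k=0 term ⇒ +0.599534;  D = +0.464442-0.379123i
Y_2^{m'}(θ=2.4298,φ=0.349) and Σ D·Y over m':
  (+0.4644+0.3791i)·(+0.1263-0.1059i)  (-0.1653-0.0589i)·(-0.3591+0.1307i)  (-0.4686+0.0000i)·(+0.2271+0.0000i)  (+0.1653-0.0589i)·(+0.3591+0.1307i)  (+0.4644-0.3791i)·(+0.1263+0.1059i)
Y_2^0(R⁻¹ n̂) = +0.225282+0.000000i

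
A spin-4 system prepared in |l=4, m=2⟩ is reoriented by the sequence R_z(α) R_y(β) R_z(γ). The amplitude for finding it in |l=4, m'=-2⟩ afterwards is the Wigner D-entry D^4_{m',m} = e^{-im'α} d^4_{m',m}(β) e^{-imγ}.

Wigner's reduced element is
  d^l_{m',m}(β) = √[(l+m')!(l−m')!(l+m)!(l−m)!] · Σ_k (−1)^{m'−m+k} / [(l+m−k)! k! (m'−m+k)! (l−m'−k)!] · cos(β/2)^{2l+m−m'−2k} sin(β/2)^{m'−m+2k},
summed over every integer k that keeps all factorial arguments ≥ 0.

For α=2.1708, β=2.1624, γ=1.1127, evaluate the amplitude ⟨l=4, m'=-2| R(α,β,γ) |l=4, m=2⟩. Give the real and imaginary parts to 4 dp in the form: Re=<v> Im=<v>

Re=0.2287 Im=-0.3769

D^4_{-2,2}(2.1708,2.1624,1.1127) = e^{-i·-2·2.1708}·d^4_{-2,2}(2.1624)·e^{-i·2·1.1127}. Compute d first:
With c≡cos(β/2)=0.470270 and s≡sin(β/2)=0.882523, N=[2·720·720·2]^{1/2}=1440.000000
The bounds max(0,m−m')=4 and min(l+m,l−m')=6 give 3 terms
  k=4: (−1)^0·1440.0000/(96)·0.4703^4·0.8825^4 = +0.445023
  k=5: (−1)^1·1440.0000/(120)·0.4703^2·0.8825^6 = -1.253807
  k=6: (−1)^2·1440.0000/(1440)·0.4703^0·0.8825^8 = +0.367966
d^4_{-2,2}(2.1624) = +0.445023 -1.253807 +0.367966 = -0.440818
Attach z-rotation phases: D = e^{-i(-2)(2.1708)}·(-0.440818)·e^{-i(2)(1.1127)} = +0.228680-0.376863i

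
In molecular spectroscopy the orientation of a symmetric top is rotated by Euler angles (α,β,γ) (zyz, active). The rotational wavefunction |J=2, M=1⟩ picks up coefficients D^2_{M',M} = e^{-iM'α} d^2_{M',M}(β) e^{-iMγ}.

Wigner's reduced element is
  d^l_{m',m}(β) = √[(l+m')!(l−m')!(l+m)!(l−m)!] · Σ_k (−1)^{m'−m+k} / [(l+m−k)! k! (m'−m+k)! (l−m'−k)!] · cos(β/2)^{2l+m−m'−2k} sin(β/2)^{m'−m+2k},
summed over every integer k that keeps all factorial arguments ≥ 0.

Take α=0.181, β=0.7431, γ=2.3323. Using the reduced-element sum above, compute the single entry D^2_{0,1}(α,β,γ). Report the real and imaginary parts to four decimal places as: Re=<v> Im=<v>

Re=-0.4210 Im=-0.4416

Split into d^2_{0,1}(β=0.7431) × two z-phases.
c=cos(0.7431/2)=0.931766, s=sin(0.7431/2)=0.363060; N=√[2·2·6·1]=4.898979
k: max(0,(1)−(0))=1 … min(2+(1),2−(0))=2
  k=1: (−1)^0·4.8990/(2)·0.9318^3·0.3631^1 = +0.719406
  k=2: (−1)^1·4.8990/(2)·0.9318^1·0.3631^3 = -0.109224
d^2_{0,1}(0.7431) = +0.719406 -0.109224 = +0.610183
Attach z-rotation phases: D = e^{-i(0)(0.181)}·(+0.610183)·e^{-i(1)(2.3323)} = -0.421032-0.441650i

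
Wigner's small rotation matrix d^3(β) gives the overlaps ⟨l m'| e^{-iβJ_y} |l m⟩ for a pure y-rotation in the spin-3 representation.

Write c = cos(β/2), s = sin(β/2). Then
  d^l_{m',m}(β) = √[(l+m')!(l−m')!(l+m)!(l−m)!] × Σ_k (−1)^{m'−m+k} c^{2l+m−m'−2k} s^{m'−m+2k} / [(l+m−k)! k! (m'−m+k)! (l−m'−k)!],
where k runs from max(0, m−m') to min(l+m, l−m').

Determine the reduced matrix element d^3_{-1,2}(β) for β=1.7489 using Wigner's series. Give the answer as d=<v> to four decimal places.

d^3_{-1,2}(β=1.7489) via Wigner's sum:
Half-angle: c=0.641419, s=0.767191. N=√(2·24·120·1)=75.894664
k∈{3,4} keeps every argument non-negative
  k=3: (−1)^0·75.8947/(12)·0.6414^3·0.7672^3 = +0.753643
  k=4: (−1)^1·75.8947/(24)·0.6414^1·0.7672^5 = -0.539087
d^3_{-1,2}(1.7489) = +0.753643 -0.539087 = +0.214556

d=0.2146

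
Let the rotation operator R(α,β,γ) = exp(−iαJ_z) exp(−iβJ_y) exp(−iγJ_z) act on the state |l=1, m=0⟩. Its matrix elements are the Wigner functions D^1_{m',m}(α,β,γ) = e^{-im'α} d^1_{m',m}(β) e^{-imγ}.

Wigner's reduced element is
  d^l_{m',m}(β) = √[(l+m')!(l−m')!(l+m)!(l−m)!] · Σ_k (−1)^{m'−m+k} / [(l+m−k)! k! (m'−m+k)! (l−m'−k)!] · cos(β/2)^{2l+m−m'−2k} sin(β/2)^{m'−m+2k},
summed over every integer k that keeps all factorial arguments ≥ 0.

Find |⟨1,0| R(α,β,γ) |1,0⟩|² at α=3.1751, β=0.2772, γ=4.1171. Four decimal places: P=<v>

P=0.9251

D^1_{0,0}(3.1751,0.2772,4.1171) = e^{-i·0·3.1751}·d^1_{0,0}(0.2772)·e^{-i·0·4.1171}. Compute d first:
c=cos(0.2772/2)=0.990410, s=sin(0.2772/2)=0.138157; N=√[1·1·1·1]=1.000000
The bounds max(0,m−m')=0 and min(l+m,l−m')=1 give 2 terms
  k=0: (−1)^0·1.0000/(1)·0.9904^2·0.1382^0 = +0.980913
  k=1: (−1)^1·1.0000/(1)·0.9904^0·0.1382^2 = -0.019087
d^1_{0,0}(0.2772) = +0.980913 -0.019087 = +0.961825
|D^1_{0,0}|² = |d^1_{0,0}(β)|² = (+0.961825)² = 0.925108 (the z-rotation phases have unit modulus)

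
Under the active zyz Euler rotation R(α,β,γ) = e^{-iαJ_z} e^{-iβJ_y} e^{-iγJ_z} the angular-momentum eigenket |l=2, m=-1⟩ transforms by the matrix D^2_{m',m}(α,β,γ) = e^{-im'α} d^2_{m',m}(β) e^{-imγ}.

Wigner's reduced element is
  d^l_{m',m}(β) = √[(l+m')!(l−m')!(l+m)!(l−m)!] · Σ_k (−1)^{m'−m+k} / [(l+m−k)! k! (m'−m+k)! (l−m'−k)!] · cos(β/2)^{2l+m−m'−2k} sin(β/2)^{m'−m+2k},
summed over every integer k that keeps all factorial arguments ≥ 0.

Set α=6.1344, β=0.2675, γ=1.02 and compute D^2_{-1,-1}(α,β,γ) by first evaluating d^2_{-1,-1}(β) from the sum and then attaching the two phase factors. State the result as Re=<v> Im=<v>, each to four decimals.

Re=0.5875 Im=0.6981

Split into d^2_{-1,-1}(β=0.2675) × two z-phases.
c=cos(0.2675/2)=0.991069, s=sin(0.2675/2)=0.133352; N=√[1·6·1·6]=6.000000
The bounds max(0,m−m')=0 and min(l+m,l−m')=1 give 2 terms
  k=0: (−1)^0·6.0000/(6)·0.9911^4·0.1334^0 = +0.964751
  k=1: (−1)^1·6.0000/(2)·0.9911^2·0.1334^2 = -0.052399
d^2_{-1,-1}(0.2675) = +0.964751 -0.052399 = +0.912352
D = (+0.988952-0.148237i)·(+0.912352)·(+0.523366+0.852108i) = +0.587461+0.698051i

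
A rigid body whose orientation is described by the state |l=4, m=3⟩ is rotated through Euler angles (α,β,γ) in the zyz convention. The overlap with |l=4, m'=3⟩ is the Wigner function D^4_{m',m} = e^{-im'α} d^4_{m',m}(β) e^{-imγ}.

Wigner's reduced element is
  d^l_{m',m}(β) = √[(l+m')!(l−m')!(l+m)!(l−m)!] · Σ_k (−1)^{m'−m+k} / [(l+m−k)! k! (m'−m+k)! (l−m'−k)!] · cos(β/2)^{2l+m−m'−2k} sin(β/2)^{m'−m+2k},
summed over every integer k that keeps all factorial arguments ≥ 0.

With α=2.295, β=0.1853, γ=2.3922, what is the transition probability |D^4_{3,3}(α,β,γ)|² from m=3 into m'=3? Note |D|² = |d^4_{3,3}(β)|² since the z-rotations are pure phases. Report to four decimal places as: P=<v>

Split into d^4_{3,3}(β=0.1853) × two z-phases.
With c≡cos(β/2)=0.995711 and s≡sin(β/2)=0.092518, N=[5040·1·5040·1]^{1/2}=5040.000000
Admissible k: 0..1 (factorial args all ≥0)
  k=0: (−1)^0·5040.0000/(5040)·0.9957^8·0.0925^0 = +0.966199
  k=1: (−1)^1·5040.0000/(720)·0.9957^6·0.0925^2 = -0.058391
d^4_{3,3}(0.1853) = +0.966199 -0.058391 = +0.907808
|D^4_{3,3}|² = |d^4_{3,3}(β)|² = (+0.907808)² = 0.824116 (the z-rotation phases have unit modulus)

P=0.8241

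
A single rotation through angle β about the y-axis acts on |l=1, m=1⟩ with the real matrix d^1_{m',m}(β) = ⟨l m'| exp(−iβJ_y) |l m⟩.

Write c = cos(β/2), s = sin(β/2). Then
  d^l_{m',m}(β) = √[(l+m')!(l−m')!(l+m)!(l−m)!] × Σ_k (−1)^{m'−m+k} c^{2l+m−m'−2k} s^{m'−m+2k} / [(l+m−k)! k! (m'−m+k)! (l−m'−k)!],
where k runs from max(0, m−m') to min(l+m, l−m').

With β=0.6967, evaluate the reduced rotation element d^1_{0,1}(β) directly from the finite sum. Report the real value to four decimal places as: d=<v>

d=0.4537

d^1_{0,1}(β=0.6967) via Wigner's sum:
Half-angle: c=0.939937, s=0.341347. N=√(1·1·2·1)=1.414214
k∈{1} keeps every argument non-negative
  k=1: (−1)^0·1.4142/(1)·0.9399^1·0.3413^1 = +0.453743
d^1_{0,1}(0.6967) = +0.453743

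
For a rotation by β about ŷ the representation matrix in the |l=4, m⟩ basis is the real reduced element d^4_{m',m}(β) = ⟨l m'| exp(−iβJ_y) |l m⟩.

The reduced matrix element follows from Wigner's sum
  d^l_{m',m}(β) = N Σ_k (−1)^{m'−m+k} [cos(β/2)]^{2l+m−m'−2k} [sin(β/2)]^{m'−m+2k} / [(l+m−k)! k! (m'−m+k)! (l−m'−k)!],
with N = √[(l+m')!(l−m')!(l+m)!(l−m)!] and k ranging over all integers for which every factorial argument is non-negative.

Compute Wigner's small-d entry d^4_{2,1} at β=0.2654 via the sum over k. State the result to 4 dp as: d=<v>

d=-0.4812

d^4_{2,1}(β=0.2654) via Wigner's sum:
Half-angle: c=0.991208, s=0.132311. N=√(720·2·120·6)=1018.233765
k∈{0,1,2} keeps every argument non-negative
  k=0: (−1)^1·1018.2338/(240)·0.9912^7·0.1323^1 = -0.527699
  k=1: (−1)^2·1018.2338/(48)·0.9912^5·0.1323^3 = +0.047013
  k=2: (−1)^3·1018.2338/(72)·0.9912^3·0.1323^5 = -0.000558
d^4_{2,1}(0.2654) = -0.527699 +0.047013 -0.000558 = -0.481244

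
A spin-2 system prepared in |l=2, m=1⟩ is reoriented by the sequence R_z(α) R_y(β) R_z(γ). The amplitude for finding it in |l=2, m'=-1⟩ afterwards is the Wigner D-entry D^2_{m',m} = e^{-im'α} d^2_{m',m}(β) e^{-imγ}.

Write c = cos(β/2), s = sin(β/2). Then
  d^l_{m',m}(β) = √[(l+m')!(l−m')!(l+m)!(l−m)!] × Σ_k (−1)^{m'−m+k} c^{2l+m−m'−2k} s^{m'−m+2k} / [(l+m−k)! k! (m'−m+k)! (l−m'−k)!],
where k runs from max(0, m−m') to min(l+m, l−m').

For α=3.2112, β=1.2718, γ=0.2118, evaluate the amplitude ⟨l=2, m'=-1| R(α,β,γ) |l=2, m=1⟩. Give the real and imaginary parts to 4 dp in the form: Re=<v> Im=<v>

Split into d^2_{-1,1}(β=1.2718) × two z-phases.
Half-angle: c=0.804538, s=0.593902. N=√(1·6·6·1)=6.000000
k∈{2,3} keeps every argument non-negative
  k=2: (−1)^0·6.0000/(2)·0.8045^2·0.5939^2 = +0.684925
  k=3: (−1)^1·6.0000/(6)·0.8045^0·0.5939^4 = -0.124411
d^2_{-1,1}(1.2718) = +0.684925 -0.124411 = +0.560514
D = (-0.997578-0.069551i)·(+0.560514)·(+0.977654-0.210220i) = -0.554857+0.079433i

Re=-0.5549 Im=0.0794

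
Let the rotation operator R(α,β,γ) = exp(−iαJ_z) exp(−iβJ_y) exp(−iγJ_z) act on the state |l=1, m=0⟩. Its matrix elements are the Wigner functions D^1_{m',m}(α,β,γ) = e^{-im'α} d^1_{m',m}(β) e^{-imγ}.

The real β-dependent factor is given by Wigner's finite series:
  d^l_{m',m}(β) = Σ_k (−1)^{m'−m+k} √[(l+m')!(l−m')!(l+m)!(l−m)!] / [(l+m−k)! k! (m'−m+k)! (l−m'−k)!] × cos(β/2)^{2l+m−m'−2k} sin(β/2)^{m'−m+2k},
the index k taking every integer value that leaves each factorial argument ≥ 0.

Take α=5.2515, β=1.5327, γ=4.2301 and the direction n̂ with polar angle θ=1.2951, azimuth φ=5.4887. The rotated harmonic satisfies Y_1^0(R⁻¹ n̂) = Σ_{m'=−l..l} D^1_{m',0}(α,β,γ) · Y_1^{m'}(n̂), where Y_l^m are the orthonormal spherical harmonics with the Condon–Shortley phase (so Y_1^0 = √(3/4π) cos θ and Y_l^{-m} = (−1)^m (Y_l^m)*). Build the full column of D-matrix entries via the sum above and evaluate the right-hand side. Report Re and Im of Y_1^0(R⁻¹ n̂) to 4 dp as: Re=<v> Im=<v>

Re=0.4617 Im=0.0000

Need the full column D^1_{m',0} for m'=−1..1 at α=5.2515, β=1.5327, γ=4.2301.
cos(β/2)=0.720447, sin(β/2)=0.693510
d^1_{-1,0}: single k=1 term ⇒ +0.706594;  D = +0.362746-0.606374i
d^1_{0,0}: k∈[0..1] ⇒ +0.519044 -0.480956 = +0.038087;  D = +0.038087+0.000000i
d^1_{1,0}: single k=0 term ⇒ -0.706594;  D = -0.362746-0.606374i
Y_1^{m'}(θ=1.2951,φ=5.4887) and Σ D·Y over m':
  (+0.3627-0.6064i)·(+0.2329+0.2372i)  (+0.0381+0.0000i)·(+0.1330+0.0000i)  (-0.3627-0.6064i)·(-0.2329+0.2372i)
Y_1^0(R⁻¹ n̂) = +0.461721+0.000000i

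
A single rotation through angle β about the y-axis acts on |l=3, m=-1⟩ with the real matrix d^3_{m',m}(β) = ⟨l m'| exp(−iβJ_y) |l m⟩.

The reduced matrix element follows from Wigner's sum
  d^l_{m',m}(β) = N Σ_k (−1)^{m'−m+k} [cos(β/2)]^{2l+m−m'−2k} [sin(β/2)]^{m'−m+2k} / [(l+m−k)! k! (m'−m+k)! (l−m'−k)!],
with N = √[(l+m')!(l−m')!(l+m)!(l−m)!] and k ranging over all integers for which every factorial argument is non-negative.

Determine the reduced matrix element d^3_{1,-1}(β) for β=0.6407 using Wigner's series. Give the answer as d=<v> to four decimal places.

d=0.4129

d^3_{1,-1}(β=0.6407) via Wigner's sum:
c=cos(0.6407/2)=0.949125, s=sin(0.6407/2)=0.314899; N=√[24·2·2·24]=48.000000
k: max(0,(-1)−(1))=0 … min(3+(-1),3−(1))=2
  k=0: (−1)^2·48.0000/(8)·0.9491^4·0.3149^2 = +0.482822
  k=1: (−1)^3·48.0000/(6)·0.9491^2·0.3149^4 = -0.070863
  k=2: (−1)^4·48.0000/(48)·0.9491^0·0.3149^6 = +0.000975
d^3_{1,-1}(0.6407) = +0.482822 -0.070863 +0.000975 = +0.412934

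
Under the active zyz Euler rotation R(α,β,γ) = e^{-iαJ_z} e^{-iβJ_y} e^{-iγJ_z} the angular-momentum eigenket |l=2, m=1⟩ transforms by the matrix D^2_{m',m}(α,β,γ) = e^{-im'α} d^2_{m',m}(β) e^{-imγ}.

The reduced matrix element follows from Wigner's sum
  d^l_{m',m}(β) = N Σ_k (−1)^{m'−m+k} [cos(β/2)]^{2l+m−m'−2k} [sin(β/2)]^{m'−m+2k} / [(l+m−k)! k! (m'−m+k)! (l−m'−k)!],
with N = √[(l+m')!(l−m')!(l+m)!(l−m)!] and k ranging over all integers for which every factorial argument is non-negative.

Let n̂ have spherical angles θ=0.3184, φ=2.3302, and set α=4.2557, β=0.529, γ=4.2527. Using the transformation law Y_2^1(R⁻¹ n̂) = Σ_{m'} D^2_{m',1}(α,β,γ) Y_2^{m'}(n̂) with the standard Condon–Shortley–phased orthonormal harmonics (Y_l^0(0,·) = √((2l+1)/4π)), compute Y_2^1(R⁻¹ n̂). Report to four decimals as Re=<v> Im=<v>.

Need the full column D^2_{m',1} for m'=−2..2 at α=4.2557, β=0.529, γ=4.2527.
cos(β/2)=0.965223, sin(β/2)=0.261427
d^2_{-2,1}: single k=3 term ⇒ +0.034491;  D = -0.015117-0.031002i
d^2_{-1,1}: k∈[2..3] ⇒ +0.191019 -0.004671 = +0.186348;  D = +0.186347+0.000559i
d^2_{0,1}: k∈[1..2] ⇒ +0.575849 -0.042243 = +0.533607;  D = -0.236745+0.478213i
d^2_{1,1}: k∈[0..1] ⇒ +0.867983 -0.191019 = +0.676964;  D = -0.412067-0.537105i
d^2_{2,1}: single k=0 term ⇒ -0.470179;  D = -0.461018+0.092364i
Y_2^{m'}(θ=0.3184,φ=2.3302) and Σ D·Y over m':
  (-0.0151-0.0310i)·(-0.0020+0.0378i)  (+0.1863+0.0006i)·(-0.1581-0.1666i)  (-0.2367+0.4782i)·(+0.5381+0.0000i)  (-0.4121-0.5371i)·(+0.1581-0.1666i)  (-0.4610+0.0924i)·(-0.0020-0.0378i)
Y_2^1(R⁻¹ n̂) = -0.305793+0.226618i

Re=-0.3058 Im=0.2266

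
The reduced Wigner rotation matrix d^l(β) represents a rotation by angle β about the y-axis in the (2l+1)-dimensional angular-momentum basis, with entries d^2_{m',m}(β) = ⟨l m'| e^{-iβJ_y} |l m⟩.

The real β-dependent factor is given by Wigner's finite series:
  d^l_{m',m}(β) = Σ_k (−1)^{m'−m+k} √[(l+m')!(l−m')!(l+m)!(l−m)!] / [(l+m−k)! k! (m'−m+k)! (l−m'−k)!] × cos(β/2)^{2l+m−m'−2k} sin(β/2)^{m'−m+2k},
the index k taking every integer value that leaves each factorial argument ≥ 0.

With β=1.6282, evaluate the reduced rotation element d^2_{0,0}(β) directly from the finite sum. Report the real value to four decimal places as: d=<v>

d=-0.4951

d^2_{0,0}(β=1.6282) via Wigner's sum:
With c≡cos(β/2)=0.686523 and s≡sin(β/2)=0.727108, N=[2·2·2·2]^{1/2}=4.000000
k∈{0,1,2} keeps every argument non-negative
  k=0: (−1)^0·4.0000/(4)·0.6865^4·0.7271^0 = +0.222137
  k=1: (−1)^1·4.0000/(1)·0.6865^2·0.7271^2 = -0.996708
  k=2: (−1)^2·4.0000/(4)·0.6865^0·0.7271^4 = +0.279509
d^2_{0,0}(1.6282) = +0.222137 -0.996708 +0.279509 = -0.495063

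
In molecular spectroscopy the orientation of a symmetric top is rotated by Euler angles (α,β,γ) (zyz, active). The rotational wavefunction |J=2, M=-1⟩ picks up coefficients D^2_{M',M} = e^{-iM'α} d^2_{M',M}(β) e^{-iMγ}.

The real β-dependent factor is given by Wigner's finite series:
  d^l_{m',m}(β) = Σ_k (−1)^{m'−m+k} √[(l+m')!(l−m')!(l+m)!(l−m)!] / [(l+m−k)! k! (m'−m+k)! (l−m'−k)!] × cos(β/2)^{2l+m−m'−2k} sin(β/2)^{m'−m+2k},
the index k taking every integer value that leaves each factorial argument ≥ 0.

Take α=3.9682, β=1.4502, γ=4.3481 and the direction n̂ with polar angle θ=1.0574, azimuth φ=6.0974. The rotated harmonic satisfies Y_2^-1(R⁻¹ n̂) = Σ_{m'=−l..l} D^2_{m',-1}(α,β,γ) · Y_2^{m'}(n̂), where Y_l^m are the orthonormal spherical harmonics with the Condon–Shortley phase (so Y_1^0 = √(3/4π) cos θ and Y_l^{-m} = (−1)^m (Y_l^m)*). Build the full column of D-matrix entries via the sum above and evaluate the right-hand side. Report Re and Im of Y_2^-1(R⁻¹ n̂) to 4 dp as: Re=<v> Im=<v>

Need the full column D^2_{m',-1} for m'=−2..2 at α=3.9682, β=1.4502, γ=4.3481.
cos(β/2)=0.748433, sin(β/2)=0.663210
d^2_{-2,-1}: single k=1 term ⇒ +0.556084;  D = +0.534139-0.154676i
d^2_{-1,-1}: k∈[0..1] ⇒ +0.313770 -0.739145 = -0.425375;  D = +0.189727-0.380719i
d^2_{0,-1}: k∈[0..1] ⇒ -0.681061 +0.534789 = -0.146272;  D = +0.052114+0.136673i
d^2_{1,-1}: k∈[0..1] ⇒ +0.739145 -0.193466 = +0.545679;  D = +0.506773+0.202353i
d^2_{2,-1}: single k=0 term ⇒ -0.436653;  D = +0.393806-0.188633i
Y_2^{m'}(θ=1.0574,φ=6.0974) and Σ D·Y over m':
  (+0.5341-0.1547i)·(+0.2731+0.1064i)  (+0.1897-0.3807i)·(+0.3248+0.0611i)  (+0.0521+0.1367i)·(-0.0872+0.0000i)  (+0.5068+0.2024i)·(-0.3248+0.0611i)  (+0.3938-0.1886i)·(+0.2731-0.1064i)
Y_2^-1(R⁻¹ n̂) = +0.153168-0.237609i

Re=0.1532 Im=-0.2376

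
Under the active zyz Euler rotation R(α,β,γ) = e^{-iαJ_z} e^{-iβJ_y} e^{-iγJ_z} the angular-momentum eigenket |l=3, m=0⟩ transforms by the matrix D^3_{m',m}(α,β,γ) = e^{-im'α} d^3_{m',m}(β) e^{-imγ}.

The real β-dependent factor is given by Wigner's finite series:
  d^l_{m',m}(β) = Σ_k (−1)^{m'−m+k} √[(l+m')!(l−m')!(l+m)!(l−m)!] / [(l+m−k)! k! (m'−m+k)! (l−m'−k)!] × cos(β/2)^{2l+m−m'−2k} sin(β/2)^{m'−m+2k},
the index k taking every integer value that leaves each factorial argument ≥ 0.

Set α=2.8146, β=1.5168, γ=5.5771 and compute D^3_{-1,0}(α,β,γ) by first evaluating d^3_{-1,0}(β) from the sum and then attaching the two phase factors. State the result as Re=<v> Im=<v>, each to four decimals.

Split into d^3_{-1,0}(β=1.5168) × two z-phases.
c=cos(1.5168/2)=0.725937, s=sin(1.5168/2)=0.687761; N=√[2·24·6·6]=41.569219
The bounds max(0,m−m')=1 and min(l+m,l−m')=3 give 3 terms
  k=1: (−1)^0·41.5692/(12)·0.7259^5·0.6878^1 = +0.480312
  k=2: (−1)^1·41.5692/(4)·0.7259^3·0.6878^3 = -1.293367
  k=3: (−1)^2·41.5692/(12)·0.7259^1·0.6878^5 = +0.386970
d^3_{-1,0}(1.5168) = +0.480312 -1.293367 +0.386970 = -0.426084
Phases: e^{-i·(-1)·2.8146}=-0.947013+0.321196i, e^{-i·(0)·5.5771}=+1.000000+0.000000i ⇒ D=+0.403507-0.136857i

Re=0.4035 Im=-0.1369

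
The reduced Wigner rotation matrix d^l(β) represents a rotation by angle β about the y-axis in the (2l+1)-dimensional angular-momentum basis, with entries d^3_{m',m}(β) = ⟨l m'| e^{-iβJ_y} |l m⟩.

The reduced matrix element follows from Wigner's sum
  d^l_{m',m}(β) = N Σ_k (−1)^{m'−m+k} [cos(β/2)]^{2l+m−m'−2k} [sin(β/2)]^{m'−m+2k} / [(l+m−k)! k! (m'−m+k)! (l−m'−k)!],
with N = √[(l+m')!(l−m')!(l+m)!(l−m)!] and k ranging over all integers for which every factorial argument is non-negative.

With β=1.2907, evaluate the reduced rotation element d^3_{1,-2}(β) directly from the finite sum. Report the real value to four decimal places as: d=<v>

d^3_{1,-2}(β=1.2907) via Wigner's sum:
With c≡cos(β/2)=0.798889 and s≡sin(β/2)=0.601478, N=[24·2·1·120]^{1/2}=75.894664
k: max(0,(-2)−(1))=0 … min(3+(-2),3−(1))=1
  k=0: (−1)^3·75.8947/(12)·0.7989^3·0.6015^3 = -0.701696
  k=1: (−1)^4·75.8947/(24)·0.7989^1·0.6015^5 = +0.198877
d^3_{1,-2}(1.2907) = -0.701696 +0.198877 = -0.502819

d=-0.5028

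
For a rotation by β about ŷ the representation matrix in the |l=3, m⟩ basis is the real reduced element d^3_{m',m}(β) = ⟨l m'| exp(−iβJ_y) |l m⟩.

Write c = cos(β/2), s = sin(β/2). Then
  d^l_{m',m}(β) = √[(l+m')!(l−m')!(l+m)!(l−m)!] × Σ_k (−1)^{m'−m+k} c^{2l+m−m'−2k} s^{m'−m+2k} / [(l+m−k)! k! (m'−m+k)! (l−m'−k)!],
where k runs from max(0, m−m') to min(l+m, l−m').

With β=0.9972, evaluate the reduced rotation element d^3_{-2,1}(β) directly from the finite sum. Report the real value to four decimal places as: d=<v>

d^3_{-2,1}(β=0.9972) via Wigner's sum:
Half-angle: c=0.878253, s=0.478196. N=√(1·120·24·2)=75.894664
The bounds max(0,m−m')=3 and min(l+m,l−m')=4 give 2 terms
  k=3: (−1)^0·75.8947/(12)·0.8783^3·0.4782^3 = +0.468498
  k=4: (−1)^1·75.8947/(24)·0.8783^1·0.4782^5 = -0.069447
d^3_{-2,1}(0.9972) = +0.468498 -0.069447 = +0.399051

d=0.3991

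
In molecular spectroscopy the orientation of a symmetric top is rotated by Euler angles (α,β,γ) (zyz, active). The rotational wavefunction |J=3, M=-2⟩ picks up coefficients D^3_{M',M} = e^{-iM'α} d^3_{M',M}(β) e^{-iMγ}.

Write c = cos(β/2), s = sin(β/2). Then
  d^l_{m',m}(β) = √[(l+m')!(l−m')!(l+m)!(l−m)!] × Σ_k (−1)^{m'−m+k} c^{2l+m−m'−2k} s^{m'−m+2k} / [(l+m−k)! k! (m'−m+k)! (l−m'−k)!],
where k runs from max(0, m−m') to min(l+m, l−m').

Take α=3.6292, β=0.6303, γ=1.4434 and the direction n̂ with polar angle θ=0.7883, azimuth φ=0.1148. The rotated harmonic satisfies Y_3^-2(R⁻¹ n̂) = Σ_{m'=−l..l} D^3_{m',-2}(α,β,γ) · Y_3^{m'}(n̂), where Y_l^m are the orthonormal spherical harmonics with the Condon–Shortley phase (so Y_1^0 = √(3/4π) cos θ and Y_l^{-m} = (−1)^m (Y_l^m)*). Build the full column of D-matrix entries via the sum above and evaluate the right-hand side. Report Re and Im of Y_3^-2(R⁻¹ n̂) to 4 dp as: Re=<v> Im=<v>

Re=-0.1715 Im=-0.0487

Need the full column D^3_{m',-2} for m'=−3..3 at α=3.6292, β=0.6303, γ=1.4434.
cos(β/2)=0.950750, sin(β/2)=0.309959
d^3_{-3,-2}: single k=1 term ⇒ +0.589809;  D = +0.209301+0.551423i
d^3_{-2,-2}: k∈[0..1] ⇒ +0.738580 -0.392504 = +0.346076;  D = -0.260086-0.228307i
d^3_{-1,-2}: k∈[0..1] ⇒ -0.761440 +0.161861 = -0.599579;  D = -0.583403-0.138333i
d^3_{0,-2}: k∈[0..1] ⇒ +0.429966 -0.045699 = +0.384267;  D = -0.371861+0.096852i
d^3_{1,-2}: k∈[0..1] ⇒ -0.161861 +0.008602 = -0.153259;  D = -0.112929+0.103612i
d^3_{2,-2}: k∈[0..1] ⇒ +0.041718 -0.000887 = +0.040831;  D = -0.013647+0.038483i
d^3_{3,-2}: single k=0 term ⇒ -0.006663;  D = +0.000975+0.006591i
Y_3^{m'}(θ=0.7883,φ=0.1148) and Σ D·Y over m':
  (+0.2093+0.5514i)·(+0.1401-0.0502i)  (-0.2601-0.2283i)·(+0.3529-0.0825i)  (-0.5834-0.1383i)·(+0.3382-0.0390i)  (-0.3719+0.0969i)·(-0.1354+0.0000i)  (-0.1129+0.1036i)·(-0.3382-0.0390i)  (-0.0136+0.0385i)·(+0.3529+0.0825i)  (+0.0010+0.0066i)·(-0.1401-0.0502i)
Y_3^-2(R⁻¹ n̂) = -0.171514-0.048696i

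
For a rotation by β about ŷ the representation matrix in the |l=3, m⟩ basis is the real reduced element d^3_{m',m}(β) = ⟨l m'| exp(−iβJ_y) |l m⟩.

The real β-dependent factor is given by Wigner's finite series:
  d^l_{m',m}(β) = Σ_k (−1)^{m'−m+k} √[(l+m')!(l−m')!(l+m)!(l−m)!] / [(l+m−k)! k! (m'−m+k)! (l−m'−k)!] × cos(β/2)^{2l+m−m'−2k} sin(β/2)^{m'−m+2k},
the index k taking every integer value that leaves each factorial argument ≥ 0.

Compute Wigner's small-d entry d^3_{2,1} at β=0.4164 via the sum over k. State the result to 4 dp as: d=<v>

d=-0.5337

d^3_{2,1}(β=0.4164) via Wigner's sum:
c=cos(0.4164/2)=0.978405, s=sin(0.4164/2)=0.206699; N=√[120·1·24·2]=75.894664
k∈{0,1} keeps every argument non-negative
  k=0: (−1)^1·75.8947/(24)·0.9784^5·0.2067^1 = -0.586045
  k=1: (−1)^2·75.8947/(12)·0.9784^3·0.2067^3 = +0.052312
d^3_{2,1}(0.4164) = -0.586045 +0.052312 = -0.533733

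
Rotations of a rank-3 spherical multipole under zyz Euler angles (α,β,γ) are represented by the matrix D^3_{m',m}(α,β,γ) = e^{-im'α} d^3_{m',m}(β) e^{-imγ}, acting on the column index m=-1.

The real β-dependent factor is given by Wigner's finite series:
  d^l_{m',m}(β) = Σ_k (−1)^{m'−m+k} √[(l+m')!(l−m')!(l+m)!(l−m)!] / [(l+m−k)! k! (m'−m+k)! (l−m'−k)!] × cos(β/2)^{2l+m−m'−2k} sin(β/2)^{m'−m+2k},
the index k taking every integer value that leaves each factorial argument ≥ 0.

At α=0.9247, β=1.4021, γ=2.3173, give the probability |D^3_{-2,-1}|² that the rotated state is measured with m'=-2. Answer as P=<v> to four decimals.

D^3_{-2,-1}(0.9247,1.4021,2.3173) = e^{-i·-2·0.9247}·d^3_{-2,-1}(1.4021)·e^{-i·-1·2.3173}. Compute d first:
With c≡cos(β/2)=0.764165 and s≡sin(β/2)=0.645020, N=[1·120·2·24]^{1/2}=75.894664
k: max(0,(-1)−(-2))=1 … min(3+(-1),3−(-2))=2
  k=1: (−1)^0·75.8947/(24)·0.7642^5·0.6450^1 = +0.531508
  k=2: (−1)^1·75.8947/(12)·0.7642^3·0.6450^3 = -0.757377
d^3_{-2,-1}(1.4021) = +0.531508 -0.757377 = -0.225869
|D^3_{-2,-1}|² = |d^3_{-2,-1}(β)|² = (-0.225869)² = 0.051017 (the z-rotation phases have unit modulus)

P=0.0510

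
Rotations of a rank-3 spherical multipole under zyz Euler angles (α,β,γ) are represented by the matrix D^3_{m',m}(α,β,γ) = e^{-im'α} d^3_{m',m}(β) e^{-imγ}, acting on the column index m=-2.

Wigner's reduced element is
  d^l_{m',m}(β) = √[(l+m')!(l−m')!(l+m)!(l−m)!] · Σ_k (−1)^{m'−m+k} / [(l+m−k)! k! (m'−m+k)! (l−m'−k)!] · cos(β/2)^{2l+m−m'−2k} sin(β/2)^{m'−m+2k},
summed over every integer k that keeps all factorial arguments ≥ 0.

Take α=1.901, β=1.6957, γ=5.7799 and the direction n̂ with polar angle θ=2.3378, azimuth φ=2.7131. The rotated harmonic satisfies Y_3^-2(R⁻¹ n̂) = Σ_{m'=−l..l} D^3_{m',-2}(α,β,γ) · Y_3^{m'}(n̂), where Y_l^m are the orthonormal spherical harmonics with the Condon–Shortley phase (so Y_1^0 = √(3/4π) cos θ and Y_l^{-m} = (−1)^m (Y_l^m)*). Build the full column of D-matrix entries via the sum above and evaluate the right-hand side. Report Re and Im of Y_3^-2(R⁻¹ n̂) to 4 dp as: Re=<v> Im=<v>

Re=-0.2891 Im=-0.2668

Need the full column D^3_{m',-2} for m'=−3..3 at α=1.901, β=1.6957, γ=5.7799.
cos(β/2)=0.661597, sin(β/2)=0.749860
d^3_{-3,-2}: single k=1 term ⇒ +0.232821;  D = -0.003716-0.232792i
d^3_{-2,-2}: k∈[0..1] ⇒ +0.083861 -0.538646 = -0.454785;  D = +0.427808-0.154305i
d^3_{-1,-2}: k∈[0..1] ⇒ -0.300571 +0.772237 = +0.471665;  D = +0.295246+0.367829i
d^3_{0,-2}: k∈[0..1] ⇒ +0.590058 -0.757997 = -0.167940;  D = -0.089808+0.141909i
d^3_{1,-2}: k∈[0..1] ⇒ -0.772237 +0.496014 = -0.276223;  D = +0.268694+0.064054i
d^3_{2,-2}: k∈[0..1] ⇒ +0.691954 -0.177779 = +0.514175;  D = +0.049378+0.511798i
d^3_{3,-2}: single k=0 term ⇒ -0.384210;  D = -0.349811+0.158903i
Y_3^{m'}(θ=2.3378,φ=2.7131) and Σ D·Y over m':
  (-0.0037-0.2328i)·(-0.0438-0.1494i)  (+0.4278-0.1543i)·(-0.2407-0.2779i)  (+0.2952+0.3678i)·(-0.2980-0.1361i)  (-0.0898+0.1419i)·(+0.1533+0.0000i)  (+0.2687+0.0641i)·(+0.2980-0.1361i)  (+0.0494+0.5118i)·(-0.2407+0.2779i)  (-0.3498+0.1589i)·(+0.0438-0.1494i)
Y_3^-2(R⁻¹ n̂) = -0.289078-0.266772i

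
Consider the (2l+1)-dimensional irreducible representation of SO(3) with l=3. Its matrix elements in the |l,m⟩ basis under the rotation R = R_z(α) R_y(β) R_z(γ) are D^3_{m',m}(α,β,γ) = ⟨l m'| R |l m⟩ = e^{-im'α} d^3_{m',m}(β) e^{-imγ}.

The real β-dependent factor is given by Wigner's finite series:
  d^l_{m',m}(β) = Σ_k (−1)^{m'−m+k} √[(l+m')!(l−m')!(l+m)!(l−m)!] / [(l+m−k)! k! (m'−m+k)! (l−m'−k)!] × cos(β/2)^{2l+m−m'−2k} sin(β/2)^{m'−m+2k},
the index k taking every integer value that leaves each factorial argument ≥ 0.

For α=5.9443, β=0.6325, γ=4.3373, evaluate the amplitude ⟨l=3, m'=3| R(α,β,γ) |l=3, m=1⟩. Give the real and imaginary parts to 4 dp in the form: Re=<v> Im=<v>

Re=-0.3008 Im=0.0544

Split into d^3_{3,1}(β=0.6325) × two z-phases.
With c≡cos(β/2)=0.950408 and s≡sin(β/2)=0.311005, N=[720·1·24·2]^{1/2}=185.903201
The bounds max(0,m−m')=0 and min(l+m,l−m')=0 give 1 term
  k=0: (−1)^2·185.9032/(48)·0.9504^4·0.3110^2 = +0.305647
d^3_{3,1}(0.6325) = +0.305647
Attach z-rotation phases: D = e^{-i(3)(5.9443)}·(+0.305647)·e^{-i(1)(4.3373)} = -0.300761+0.054435i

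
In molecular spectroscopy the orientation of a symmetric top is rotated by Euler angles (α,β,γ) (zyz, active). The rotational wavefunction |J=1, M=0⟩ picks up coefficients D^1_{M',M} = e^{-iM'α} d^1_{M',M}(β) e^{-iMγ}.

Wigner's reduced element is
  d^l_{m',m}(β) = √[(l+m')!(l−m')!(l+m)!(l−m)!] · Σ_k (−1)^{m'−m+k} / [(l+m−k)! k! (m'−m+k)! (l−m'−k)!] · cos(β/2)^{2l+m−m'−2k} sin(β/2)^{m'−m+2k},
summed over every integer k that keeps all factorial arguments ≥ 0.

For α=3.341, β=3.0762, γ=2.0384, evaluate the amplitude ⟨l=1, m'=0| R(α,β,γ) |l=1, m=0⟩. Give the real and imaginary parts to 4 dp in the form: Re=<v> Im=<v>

Split into d^1_{0,0}(β=3.0762) × two z-phases.
c=cos(3.0762/2)=0.032691, s=sin(3.0762/2)=0.999466; N=√[1·1·1·1]=1.000000
k∈{0,1} keeps every argument non-negative
  k=0: (−1)^0·1.0000/(1)·0.0327^2·0.9995^0 = +0.001069
  k=1: (−1)^1·1.0000/(1)·0.0327^0·0.9995^2 = -0.998931
d^1_{0,0}(3.0762) = +0.001069 -0.998931 = -0.997863
Phases: e^{-i·(0)·3.341}=+1.000000+0.000000i, e^{-i·(0)·2.0384}=+1.000000+0.000000i ⇒ D=-0.997863+0.000000i

Re=-0.9979 Im=0.0000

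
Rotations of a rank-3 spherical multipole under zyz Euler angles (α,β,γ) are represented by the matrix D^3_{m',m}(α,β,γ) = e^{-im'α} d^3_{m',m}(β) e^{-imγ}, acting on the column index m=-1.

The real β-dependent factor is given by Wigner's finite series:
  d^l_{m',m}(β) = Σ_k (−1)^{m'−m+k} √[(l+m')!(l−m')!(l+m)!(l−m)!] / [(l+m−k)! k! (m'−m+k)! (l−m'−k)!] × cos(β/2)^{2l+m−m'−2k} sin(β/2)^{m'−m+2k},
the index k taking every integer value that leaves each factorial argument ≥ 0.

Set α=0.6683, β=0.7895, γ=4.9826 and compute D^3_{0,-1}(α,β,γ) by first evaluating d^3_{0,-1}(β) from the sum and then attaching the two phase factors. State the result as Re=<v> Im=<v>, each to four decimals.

Split into d^3_{0,-1}(β=0.7895) × two z-phases.
c=cos(0.7895/2)=0.923093, s=sin(0.7895/2)=0.384577; N=√[6·6·2·24]=41.569219
Admissible k: 0..2 (factorial args all ≥0)
  k=0: (−1)^1·41.5692/(12)·0.9231^5·0.3846^1 = -0.892896
  k=1: (−1)^2·41.5692/(4)·0.9231^3·0.3846^3 = +0.464943
  k=2: (−1)^3·41.5692/(12)·0.9231^1·0.3846^5 = -0.026900
d^3_{0,-1}(0.7895) = -0.892896 +0.464943 -0.026900 = -0.454854
Phases: e^{-i·(0)·0.6683}=+1.000000+0.000000i, e^{-i·(-1)·4.9826}=+0.266935-0.963715i ⇒ D=-0.121416+0.438350i

Re=-0.1214 Im=0.4383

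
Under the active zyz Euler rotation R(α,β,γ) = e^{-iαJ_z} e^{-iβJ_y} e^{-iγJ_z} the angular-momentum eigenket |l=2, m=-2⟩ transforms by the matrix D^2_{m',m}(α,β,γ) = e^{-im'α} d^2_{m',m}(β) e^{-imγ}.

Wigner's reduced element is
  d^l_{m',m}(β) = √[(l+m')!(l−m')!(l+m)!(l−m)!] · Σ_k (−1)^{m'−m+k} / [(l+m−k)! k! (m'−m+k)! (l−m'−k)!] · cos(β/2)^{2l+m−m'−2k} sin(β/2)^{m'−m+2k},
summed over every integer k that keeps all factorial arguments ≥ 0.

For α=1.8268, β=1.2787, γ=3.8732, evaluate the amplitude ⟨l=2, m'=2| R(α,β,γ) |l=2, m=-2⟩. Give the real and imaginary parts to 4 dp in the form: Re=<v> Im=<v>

Split into d^2_{2,-2}(β=1.2787) × two z-phases.
With c≡cos(β/2)=0.802484 and s≡sin(β/2)=0.596674, N=[24·1·1·24]^{1/2}=24.000000
The bounds max(0,m−m')=0 and min(l+m,l−m')=0 give 1 term
  k=0: (−1)^4·24.0000/(24)·0.8025^0·0.5967^4 = +0.126750
d^2_{2,-2}(1.2787) = +0.126750
Attach z-rotation phases: D = e^{-i(2)(1.8268)}·(+0.126750)·e^{-i(-2)(3.8732)} = -0.073604-0.103189i

Re=-0.0736 Im=-0.1032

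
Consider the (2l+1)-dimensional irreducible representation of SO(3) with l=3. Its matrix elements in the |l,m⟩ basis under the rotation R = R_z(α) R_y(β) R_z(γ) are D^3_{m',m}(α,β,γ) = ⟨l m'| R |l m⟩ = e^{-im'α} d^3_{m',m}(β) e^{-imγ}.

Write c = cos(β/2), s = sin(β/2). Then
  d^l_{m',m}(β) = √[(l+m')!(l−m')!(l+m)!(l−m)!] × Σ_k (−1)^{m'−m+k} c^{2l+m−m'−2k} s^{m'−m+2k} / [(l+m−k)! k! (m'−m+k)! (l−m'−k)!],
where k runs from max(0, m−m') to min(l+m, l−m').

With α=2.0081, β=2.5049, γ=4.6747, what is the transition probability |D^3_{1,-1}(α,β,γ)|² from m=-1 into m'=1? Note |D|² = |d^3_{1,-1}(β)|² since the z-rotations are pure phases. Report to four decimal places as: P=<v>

P=0.0220

First d^3_{1,-1}(β=2.5049), then the phase factors e^{-i(1)α} and e^{-i(-1)γ}:
Half-angle: c=0.312996, s=0.949754. N=√(24·2·2·24)=48.000000
k∈{0,1,2} keeps every argument non-negative
  k=0: (−1)^2·48.0000/(8)·0.3130^4·0.9498^2 = +0.051943
  k=1: (−1)^3·48.0000/(6)·0.3130^2·0.9498^4 = -0.637696
  k=2: (−1)^4·48.0000/(48)·0.3130^0·0.9498^6 = +0.733952
d^3_{1,-1}(2.5049) = +0.051943 -0.637696 +0.733952 = +0.148199
|D^3_{1,-1}|² = |d^3_{1,-1}(β)|² = (+0.148199)² = 0.021963 (the z-rotation phases have unit modulus)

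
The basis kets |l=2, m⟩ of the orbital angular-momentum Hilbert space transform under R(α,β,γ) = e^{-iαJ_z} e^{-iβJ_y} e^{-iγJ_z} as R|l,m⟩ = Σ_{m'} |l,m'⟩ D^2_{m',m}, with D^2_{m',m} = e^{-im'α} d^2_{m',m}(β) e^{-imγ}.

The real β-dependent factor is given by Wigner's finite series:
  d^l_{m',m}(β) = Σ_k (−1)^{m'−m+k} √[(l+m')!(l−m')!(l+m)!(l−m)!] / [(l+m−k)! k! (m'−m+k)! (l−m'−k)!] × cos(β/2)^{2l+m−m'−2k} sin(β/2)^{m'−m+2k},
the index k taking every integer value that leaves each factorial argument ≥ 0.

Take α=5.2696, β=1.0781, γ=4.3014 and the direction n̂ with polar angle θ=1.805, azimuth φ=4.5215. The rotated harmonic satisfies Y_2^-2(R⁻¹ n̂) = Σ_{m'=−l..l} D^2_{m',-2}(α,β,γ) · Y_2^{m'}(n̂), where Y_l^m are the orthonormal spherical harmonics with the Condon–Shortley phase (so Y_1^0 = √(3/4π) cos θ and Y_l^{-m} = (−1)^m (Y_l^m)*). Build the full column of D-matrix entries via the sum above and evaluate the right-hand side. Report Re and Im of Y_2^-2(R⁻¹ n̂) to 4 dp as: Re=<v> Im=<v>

Need the full column D^2_{m',-2} for m'=−2..2 at α=5.2696, β=1.0781, γ=4.3014.
cos(β/2)=0.858197, sin(β/2)=0.513321
d^2_{-2,-2}: single k=0 term ⇒ +0.542435;  D = +0.519404+0.156380i
d^2_{-1,-2}: single k=0 term ⇒ -0.648903;  D = -0.169808-0.626291i
d^2_{0,-2}: single k=0 term ⇒ +0.475365;  D = -0.323616+0.348202i
d^2_{1,-2}: single k=0 term ⇒ -0.232158;  D = +0.227909+0.044212i
d^2_{2,-2}: single k=0 term ⇒ +0.069431;  D = -0.024823-0.064843i
Y_2^{m'}(θ=1.805,φ=4.5215) and Σ D·Y over m':
  (+0.5194+0.1564i)·(-0.3392-0.1362i)  (-0.1698-0.6263i)·(+0.0331-0.1712i)  (-0.3236+0.3482i)·(-0.2644+0.0000i)  (+0.2279+0.0442i)·(-0.0331-0.1712i)  (-0.0248-0.0648i)·(-0.3392+0.1362i)
Y_2^-2(R⁻¹ n̂) = -0.164868-0.229360i

Re=-0.1649 Im=-0.2294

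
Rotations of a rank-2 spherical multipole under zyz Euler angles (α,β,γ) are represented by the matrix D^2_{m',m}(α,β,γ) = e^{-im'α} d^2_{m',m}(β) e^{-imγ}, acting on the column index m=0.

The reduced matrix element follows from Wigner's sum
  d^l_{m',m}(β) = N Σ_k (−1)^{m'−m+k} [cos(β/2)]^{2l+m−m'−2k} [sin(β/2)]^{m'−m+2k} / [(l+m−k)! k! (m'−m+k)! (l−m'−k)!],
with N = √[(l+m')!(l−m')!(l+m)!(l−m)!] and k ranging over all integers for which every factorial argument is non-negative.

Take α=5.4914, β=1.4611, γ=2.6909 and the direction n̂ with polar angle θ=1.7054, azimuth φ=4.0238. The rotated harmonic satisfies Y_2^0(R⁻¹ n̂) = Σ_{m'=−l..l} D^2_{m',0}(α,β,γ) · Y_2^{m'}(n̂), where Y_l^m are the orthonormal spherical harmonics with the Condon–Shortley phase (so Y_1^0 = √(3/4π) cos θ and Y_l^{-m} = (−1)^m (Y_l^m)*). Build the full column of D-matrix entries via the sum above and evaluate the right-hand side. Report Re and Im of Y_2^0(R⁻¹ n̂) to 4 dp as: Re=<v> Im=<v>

Need the full column D^2_{m',0} for m'=−2..2 at α=5.4914, β=1.4611, γ=2.6909.
cos(β/2)=0.744808, sin(β/2)=0.667279
d^2_{-2,0}: single k=2 term ⇒ +0.605033;  D = -0.007729-0.604984i
d^2_{-1,0}: k∈[1..2] ⇒ +0.675329 -0.542054 = +0.133275;  D = +0.093636-0.094840i
d^2_{0,0}: k∈[0..2] ⇒ +0.307735 -0.988015 +0.198258 = -0.482022;  D = -0.482022+0.000000i
d^2_{1,0}: k∈[0..1] ⇒ -0.675329 +0.542054 = -0.133275;  D = -0.093636-0.094840i
d^2_{2,0}: single k=0 term ⇒ +0.605033;  D = -0.007729+0.604984i
Y_2^{m'}(θ=1.7054,φ=4.0238) and Σ D·Y over m':
  (-0.0077-0.6050i)·(-0.0730-0.3722i)  (+0.0936-0.0948i)·(+0.0653-0.0793i)  (-0.4820+0.0000i)·(-0.2984+0.0000i)  (-0.0936-0.0948i)·(-0.0653-0.0793i)  (-0.0077+0.6050i)·(-0.0730+0.3722i)
Y_2^0(R⁻¹ n̂) = -0.308267+0.000000i

Re=-0.3083 Im=0.0000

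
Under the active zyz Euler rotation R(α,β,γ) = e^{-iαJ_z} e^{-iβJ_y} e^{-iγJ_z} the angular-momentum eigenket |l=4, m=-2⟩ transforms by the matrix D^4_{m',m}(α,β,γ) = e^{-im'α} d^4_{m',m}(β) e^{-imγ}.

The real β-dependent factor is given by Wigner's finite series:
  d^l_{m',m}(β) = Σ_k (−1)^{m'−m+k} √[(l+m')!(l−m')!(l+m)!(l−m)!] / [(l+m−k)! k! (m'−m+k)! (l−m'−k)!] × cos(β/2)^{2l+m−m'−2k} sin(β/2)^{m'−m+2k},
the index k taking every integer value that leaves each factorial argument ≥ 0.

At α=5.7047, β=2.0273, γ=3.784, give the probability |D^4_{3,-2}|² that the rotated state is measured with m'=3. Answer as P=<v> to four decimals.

First d^4_{3,-2}(β=2.0273), then the phase factors e^{-i(3)α} and e^{-i(-2)γ}:
With c≡cos(β/2)=0.528766 and s≡sin(β/2)=0.848767, N=[5040·1·2·720]^{1/2}=2693.993318
k: max(0,(-2)−(3))=0 … min(4+(-2),4−(3))=1
  k=0: (−1)^5·2693.9933/(240)·0.5288^3·0.8488^5 = -0.731005
  k=1: (−1)^6·2693.9933/(720)·0.5288^1·0.8488^7 = +0.627840
d^4_{3,-2}(2.0273) = -0.731005 +0.627840 = -0.103165
|D^4_{3,-2}|² = |d^4_{3,-2}(β)|² = (-0.103165)² = 0.010643 (the z-rotation phases have unit modulus)

P=0.0106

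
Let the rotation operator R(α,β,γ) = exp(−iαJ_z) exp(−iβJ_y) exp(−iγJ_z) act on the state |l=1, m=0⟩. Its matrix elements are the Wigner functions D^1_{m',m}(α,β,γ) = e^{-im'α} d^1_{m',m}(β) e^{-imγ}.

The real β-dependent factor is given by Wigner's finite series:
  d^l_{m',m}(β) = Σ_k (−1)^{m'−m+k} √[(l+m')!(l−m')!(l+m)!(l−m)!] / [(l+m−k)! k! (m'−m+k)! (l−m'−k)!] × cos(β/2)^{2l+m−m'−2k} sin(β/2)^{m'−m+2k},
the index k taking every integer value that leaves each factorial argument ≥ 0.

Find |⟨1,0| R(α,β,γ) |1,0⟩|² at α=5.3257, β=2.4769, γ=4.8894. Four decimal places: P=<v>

Split into d^1_{0,0}(β=2.4769) × two z-phases.
With c≡cos(β/2)=0.326262 and s≡sin(β/2)=0.945279, N=[1·1·1·1]^{1/2}=1.000000
k: max(0,(0)−(0))=0 … min(1+(0),1−(0))=1
  k=0: (−1)^0·1.0000/(1)·0.3263^2·0.9453^0 = +0.106447
  k=1: (−1)^1·1.0000/(1)·0.3263^0·0.9453^2 = -0.893553
d^1_{0,0}(2.4769) = +0.106447 -0.893553 = -0.787106
|D^1_{0,0}|² = |d^1_{0,0}(β)|² = (-0.787106)² = 0.619536 (the z-rotation phases have unit modulus)

P=0.6195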